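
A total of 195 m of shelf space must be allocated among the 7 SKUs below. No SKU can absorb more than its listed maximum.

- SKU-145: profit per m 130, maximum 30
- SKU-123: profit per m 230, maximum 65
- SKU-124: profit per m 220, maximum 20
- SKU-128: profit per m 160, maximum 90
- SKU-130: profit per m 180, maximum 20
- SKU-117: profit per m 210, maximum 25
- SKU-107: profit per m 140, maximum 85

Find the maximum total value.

Rank by profit per m: SKU-123 230 > SKU-124 220 > SKU-117 210 > SKU-130 180 > SKU-128 160 > SKU-107 140 > SKU-145 130.
SKU-123: +65 to 65 (cap) ; 130 left.
SKU-124 takes 20 to reach its cap of 20 ; 110 left.
Give SKU-117 25 to hit its cap of 25 ; 85 left.
SKU-130: +20 to 20 (cap) ; 65 left.
SKU-128: +65 (room for 90) → 65. Pool exhausted.
Total = 230×65 + 220×20 + 160×65 + 180×20 + 210×25 = 38600.

38600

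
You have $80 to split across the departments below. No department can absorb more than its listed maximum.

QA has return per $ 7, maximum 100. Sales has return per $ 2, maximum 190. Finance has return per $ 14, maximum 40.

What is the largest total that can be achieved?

840

Order the departments by return per $: Finance 14 > QA 7 > Sales 2.
Give Finance 40 to hit its cap of 40 ; 40 left.
Only 40 left; QA takes them to reach 40.
Total = 7×40 + 14×40 = 840.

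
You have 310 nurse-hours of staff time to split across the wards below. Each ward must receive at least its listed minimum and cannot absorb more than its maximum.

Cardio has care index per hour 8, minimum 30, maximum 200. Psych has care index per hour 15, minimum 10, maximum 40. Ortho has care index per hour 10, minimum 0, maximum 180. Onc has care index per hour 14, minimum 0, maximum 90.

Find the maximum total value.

3600

Meeting every minimum uses 30+10+0+0 = 40 nurse-hours, leaving 270.
Order the wards by care index per hour: Psych 15 > Onc 14 > Ortho 10 > Cardio 8.
Psych takes 30 more to reach its cap of 40 — 240 left.
Onc takes 90 more to reach its cap of 90 — 150 left.
Ortho: +150 (room for 180) → 150. Pool exhausted.
Total = 8×30 + 15×40 + 10×150 + 14×90 = 3600.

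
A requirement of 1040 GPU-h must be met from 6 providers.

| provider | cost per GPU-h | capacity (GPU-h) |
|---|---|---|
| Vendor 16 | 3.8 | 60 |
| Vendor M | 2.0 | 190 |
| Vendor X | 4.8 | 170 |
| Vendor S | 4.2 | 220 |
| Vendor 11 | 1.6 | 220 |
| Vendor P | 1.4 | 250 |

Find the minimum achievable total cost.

2714

Cheapest first:
Vendor P at 1.4: take all 250 GPU-h ; 790 still needed.
Vendor 11 (1.6): use full 220 ; 570 GPU-h to go.
Vendor M at 2.0: take all 190 GPU-h ; 380 still needed.
Vendor 16 (3.8): use full 60 ; 320 GPU-h to go.
Vendor S (4.2): use full 220 ; 100 GPU-h to go.
Vendor X (4.8): take the remaining 100 ; done.
Cost = 250×1.4 + 220×1.6 + 190×2.0 + 60×3.8 + 220×4.2 + 100×4.8 = 2714.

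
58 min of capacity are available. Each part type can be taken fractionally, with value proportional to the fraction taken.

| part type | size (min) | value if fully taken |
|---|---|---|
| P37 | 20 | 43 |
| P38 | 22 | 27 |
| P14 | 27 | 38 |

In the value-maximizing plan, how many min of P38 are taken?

11

Best value per unit of size first: P37 43/20≈2.15, P14 38/27≈1.41, P38 27/22≈1.23.
All 20 min of P37 fit (value 43) ; 38 remain.
Take all of P14 (27 min, value 38) ; 11 min left.
Fill the last 11 min with part of P38: 11/22 of it earns 13.5.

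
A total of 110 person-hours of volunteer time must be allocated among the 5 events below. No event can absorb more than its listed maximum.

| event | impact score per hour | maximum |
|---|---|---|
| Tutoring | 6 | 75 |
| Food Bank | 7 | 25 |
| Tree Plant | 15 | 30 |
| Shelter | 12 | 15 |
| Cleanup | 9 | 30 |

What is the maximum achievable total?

Order the events by impact score per hour: Tree Plant 15 > Shelter 12 > Cleanup 9 > Food Bank 7 > Tutoring 6.
Tree Plant: +30 to 30 (cap) → 80 left.
Shelter takes 15 to reach its cap of 15 → 65 left.
Give Cleanup 30 to hit its cap of 30 → 35 left.
Give Food Bank 25 to hit its cap of 25 → 10 left.
Tutoring has room for 75 but only 10 remain, so it gets 10.
Total = 6×10 + 7×25 + 15×30 + 12×15 + 9×30 = 1135.

1135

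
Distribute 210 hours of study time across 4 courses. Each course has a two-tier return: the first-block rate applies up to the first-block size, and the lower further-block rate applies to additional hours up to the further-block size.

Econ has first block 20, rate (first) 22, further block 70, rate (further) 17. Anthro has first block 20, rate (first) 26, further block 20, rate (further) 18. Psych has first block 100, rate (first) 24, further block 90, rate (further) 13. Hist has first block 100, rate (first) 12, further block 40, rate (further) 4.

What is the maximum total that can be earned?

4570

Order all 8 blocks by rate: Anthro/first 26 > Psych/first 24 > Econ/first 22 > Anthro/second 18 > Econ/second 17 > Psych/second 13 > Hist/first 12 > Hist/second 4.
Anthro first at 26: fill all 20 → 190 left.
Fill Psych first block (100 at 24) → 90 left.
Econ/first (22): +20 → 70 left.
Anthro/second (18): +20 → 50 left.
Econ/second: +50 of 70 at 17; pool empty.
Total = 26×20 + 24×100 + 22×20 + 18×20 + 17×50 = 4570.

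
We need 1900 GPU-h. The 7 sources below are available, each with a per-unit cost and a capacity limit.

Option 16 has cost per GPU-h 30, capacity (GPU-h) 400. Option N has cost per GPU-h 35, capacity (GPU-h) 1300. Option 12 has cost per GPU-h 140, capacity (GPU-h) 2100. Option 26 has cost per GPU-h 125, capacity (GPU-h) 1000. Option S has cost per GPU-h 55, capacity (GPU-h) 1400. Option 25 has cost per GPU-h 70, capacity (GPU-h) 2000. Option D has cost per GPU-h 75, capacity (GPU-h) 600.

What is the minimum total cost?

68500

Use sources in increasing cost order.
Option 16 (30): use full 400 — 1500 GPU-h to go.
Option N at 35: take all 1300 GPU-h — 200 still needed.
Option S at 55: take 200 of its 1400 — requirement met.
Option 25, Option D, Option 26, Option 12: unused.
Cost = 400×30 + 1300×35 + 200×55 = 68500.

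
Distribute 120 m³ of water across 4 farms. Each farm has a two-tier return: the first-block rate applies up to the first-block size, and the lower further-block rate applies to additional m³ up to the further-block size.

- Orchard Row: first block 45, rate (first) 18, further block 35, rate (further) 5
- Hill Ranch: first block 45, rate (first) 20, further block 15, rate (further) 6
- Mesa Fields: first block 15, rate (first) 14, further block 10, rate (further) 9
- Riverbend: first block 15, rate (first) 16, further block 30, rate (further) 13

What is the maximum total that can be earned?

Treat each block as its own option and order by rate: Hill Ranch/first 20 > Orchard Row/first 18 > Riverbend/first 16 > Mesa Fields/first 14 > Riverbend/second 13 > Mesa Fields/second 9 > Hill Ranch/second 6 > Orchard Row/second 5.
Hill Ranch/first (20): +45 ; 75 left.
Orchard Row first at 18: fill all 45 ; 30 left.
Riverbend first at 16: fill all 15 ; 15 left.
Mesa Fields first at 14: fill all 15 ; 0 left.
Total = 20×45 + 18×45 + 16×15 + 14×15 = 2160.

2160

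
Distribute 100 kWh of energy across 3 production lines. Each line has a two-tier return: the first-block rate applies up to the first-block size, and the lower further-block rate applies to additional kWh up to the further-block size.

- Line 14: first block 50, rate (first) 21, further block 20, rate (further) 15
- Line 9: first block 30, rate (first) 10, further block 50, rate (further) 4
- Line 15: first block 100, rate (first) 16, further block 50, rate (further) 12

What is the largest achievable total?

Rank every tier by rate: Line 14/T1 21 > Line 15/T1 16 > Line 14/T2 15 > Line 15/T2 12 > Line 9/T1 10 > Line 9/T2 4.
Line 14 T1 at 21: fill all 50 — 50 left.
50 remain; put them into Line 15 T1 at 16.
Total = 21×50 + 16×50 = 1850.

1850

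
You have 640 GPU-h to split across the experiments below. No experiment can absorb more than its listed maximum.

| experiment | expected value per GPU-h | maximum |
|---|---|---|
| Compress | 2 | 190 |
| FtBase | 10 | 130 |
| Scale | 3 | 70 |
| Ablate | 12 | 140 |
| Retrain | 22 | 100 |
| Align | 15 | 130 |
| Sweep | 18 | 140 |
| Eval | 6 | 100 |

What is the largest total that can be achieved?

Highest expected value per GPU-h first: Retrain 22 > Sweep 18 > Align 15 > Ablate 12 > FtBase 10 > Eval 6 > Scale 3 > Compress 2.
Retrain: +100 to 100 (cap) → 540 left.
Sweep: +140 to 140 (cap) → 400 left.
Align takes 130 to reach its cap of 130 → 270 left.
Ablate: +140 to 140 (cap) → 130 left.
Give FtBase 130 to hit its cap of 130 → 0 left.
Total = 10×130 + 12×140 + 22×100 + 15×130 + 18×140 = 9650.

9650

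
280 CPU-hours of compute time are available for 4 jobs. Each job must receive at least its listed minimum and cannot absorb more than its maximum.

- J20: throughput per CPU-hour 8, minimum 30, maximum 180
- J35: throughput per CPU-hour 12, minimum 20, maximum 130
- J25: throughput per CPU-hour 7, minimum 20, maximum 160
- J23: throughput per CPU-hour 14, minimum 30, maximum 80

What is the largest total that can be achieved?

3220

Meeting every minimum uses 30+20+20+30 = 100 CPU-hours, leaving 180.
Highest throughput per CPU-hour first: J23 14 > J35 12 > J20 8 > J25 7.
Give J23 50 more to hit its cap of 80 — 130 left.
J35: +110 to 130 (cap) — 20 left.
J20 has room for 150 more but only 20 remain, so it gets 50.
Total = 8×50 + 12×130 + 7×20 + 14×80 = 3220.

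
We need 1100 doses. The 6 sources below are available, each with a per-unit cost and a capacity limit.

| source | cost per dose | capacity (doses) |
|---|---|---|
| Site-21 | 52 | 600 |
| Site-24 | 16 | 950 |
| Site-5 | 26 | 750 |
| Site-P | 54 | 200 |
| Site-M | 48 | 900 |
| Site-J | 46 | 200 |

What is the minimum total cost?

19100

Use sources in increasing cost order.
Site-24 (16): use full 950 → 150 doses to go.
Site-5 at 26: take 150 of its 750 → requirement met.
Site-J, Site-M, Site-21, Site-P: unused.
Cost = 950×16 + 150×26 = 19100.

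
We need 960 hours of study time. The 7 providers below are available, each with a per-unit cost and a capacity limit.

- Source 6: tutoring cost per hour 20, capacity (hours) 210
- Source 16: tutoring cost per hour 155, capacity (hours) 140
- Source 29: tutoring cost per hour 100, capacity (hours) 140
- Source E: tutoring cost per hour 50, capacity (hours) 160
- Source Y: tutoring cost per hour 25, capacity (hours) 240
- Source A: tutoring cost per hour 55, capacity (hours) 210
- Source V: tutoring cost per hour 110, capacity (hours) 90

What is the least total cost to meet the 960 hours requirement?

43750

Use providers in increasing cost order.
Source 6 (20): use full 210 ; 750 hours to go.
Source Y (25): use full 240 ; 510 hours to go.
Source E (50): use full 160 ; 350 hours to go.
Source A at 55: take all 210 hours ; 140 still needed.
Source 29 at 100: take all 140 hours ; 0 still needed.
Source V, Source 16: unused.
Cost = 210×20 + 240×25 + 160×50 + 210×55 + 140×100 = 43750.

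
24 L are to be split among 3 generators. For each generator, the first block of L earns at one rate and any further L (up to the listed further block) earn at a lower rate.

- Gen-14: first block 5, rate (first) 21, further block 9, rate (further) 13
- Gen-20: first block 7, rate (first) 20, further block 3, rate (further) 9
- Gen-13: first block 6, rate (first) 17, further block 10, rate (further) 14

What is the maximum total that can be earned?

431

Rank every tier by rate: Gen-14/T1 21 > Gen-20/T1 20 > Gen-13/T1 17 > Gen-13/T2 14 > Gen-14/T2 13 > Gen-20/T2 9.
Gen-14 T1 at 21: fill all 5 → 19 left.
Gen-20/T1 (20): +7 → 12 left.
Gen-13 T1 at 17: fill all 6 → 6 left.
6 remain; put them into Gen-13 T2 at 14.
Total = 21×5 + 20×7 + 17×6 + 14×6 = 431.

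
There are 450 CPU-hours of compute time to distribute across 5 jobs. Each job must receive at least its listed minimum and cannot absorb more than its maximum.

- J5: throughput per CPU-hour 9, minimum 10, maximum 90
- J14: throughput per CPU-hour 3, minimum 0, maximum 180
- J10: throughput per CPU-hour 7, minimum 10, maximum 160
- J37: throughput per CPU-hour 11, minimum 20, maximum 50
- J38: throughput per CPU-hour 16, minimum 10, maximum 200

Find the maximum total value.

Meeting every minimum uses 10+0+10+20+10 = 50 CPU-hours, leaving 400.
Highest throughput per CPU-hour first: J38 16 > J37 11 > J5 9 > J10 7 > J14 3.
J38 takes 190 more to reach its cap of 200 → 210 left.
J37 takes 30 more to reach its cap of 50 → 180 left.
Give J5 80 more to hit its cap of 90 → 100 left.
Only 100 left; J10 takes them to reach 110.
Total = 9×90 + 7×110 + 11×50 + 16×200 = 5330.

5330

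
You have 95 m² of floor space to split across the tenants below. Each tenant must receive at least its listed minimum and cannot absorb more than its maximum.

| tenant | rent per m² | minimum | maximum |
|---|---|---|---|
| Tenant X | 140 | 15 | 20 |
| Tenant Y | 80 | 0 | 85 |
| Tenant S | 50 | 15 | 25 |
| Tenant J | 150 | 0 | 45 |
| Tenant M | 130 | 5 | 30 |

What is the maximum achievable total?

Meeting every minimum uses 15+0+15+0+5 = 35 m², leaving 60.
Highest rent per m² first: Tenant J 150 > Tenant X 140 > Tenant M 130 > Tenant Y 80 > Tenant S 50.
Tenant J takes 45 more to reach its cap of 45 ; 15 left.
Give Tenant X 5 more to hit its cap of 20 ; 10 left.
Tenant M has room for 25 more but only 10 remain, so it gets 15.
Total = 140×20 + 50×15 + 150×45 + 130×15 = 12250.

12250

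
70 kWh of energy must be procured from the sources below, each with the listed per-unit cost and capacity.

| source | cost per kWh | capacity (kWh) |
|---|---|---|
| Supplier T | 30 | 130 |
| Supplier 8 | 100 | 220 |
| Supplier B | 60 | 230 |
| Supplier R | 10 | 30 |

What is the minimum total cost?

1500

Fill from the cheapest source first.
Supplier R (10): use full 30 ; 40 kWh to go.
Supplier T at 30: take 40 of its 130 ; requirement met.
Supplier B, Supplier 8: unused.
Cost = 30×10 + 40×30 = 1500.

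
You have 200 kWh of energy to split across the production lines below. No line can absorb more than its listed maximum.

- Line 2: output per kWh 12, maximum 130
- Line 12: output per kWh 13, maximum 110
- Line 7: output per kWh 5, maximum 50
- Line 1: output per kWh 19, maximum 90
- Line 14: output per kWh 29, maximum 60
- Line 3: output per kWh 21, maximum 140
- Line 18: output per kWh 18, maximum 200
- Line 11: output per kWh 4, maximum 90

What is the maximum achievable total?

Rank by output per kWh: Line 14 29 > Line 3 21 > Line 1 19 > Line 18 18 > Line 12 13 > Line 2 12 > Line 7 5 > Line 11 4.
Line 14 takes 60 to reach its cap of 60 ; 140 left.
Give Line 3 140 to hit its cap of 140 ; 0 left.
Total = 29×60 + 21×140 = 4680.

4680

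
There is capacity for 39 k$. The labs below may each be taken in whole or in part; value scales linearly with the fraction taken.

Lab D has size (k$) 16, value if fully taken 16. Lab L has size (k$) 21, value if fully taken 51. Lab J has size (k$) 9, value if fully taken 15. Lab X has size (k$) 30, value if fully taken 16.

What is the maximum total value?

75

Sort by value density: Lab L 51/21≈2.43, Lab J 15/9≈1.67, Lab D 16/16≈1, Lab X 16/30≈0.533.
All 21 k$ of Lab L fit (value 51) ; 18 remain.
All 9 k$ of Lab J fit (value 15) ; 9 remain.
9 k$ left: a 9/16 share of Lab D gives 16×9/16 = 9.
Total value = 75.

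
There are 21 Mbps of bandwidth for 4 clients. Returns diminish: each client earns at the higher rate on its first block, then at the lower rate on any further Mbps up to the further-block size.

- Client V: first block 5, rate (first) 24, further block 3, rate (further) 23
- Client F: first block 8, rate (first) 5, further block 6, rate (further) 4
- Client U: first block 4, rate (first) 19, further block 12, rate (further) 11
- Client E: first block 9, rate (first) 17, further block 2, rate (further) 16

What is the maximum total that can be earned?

Order all 8 blocks by rate: Client V/tier1 24 > Client V/tier2 23 > Client U/tier1 19 > Client E/tier1 17 > Client E/tier2 16 > Client U/tier2 11 > Client F/tier1 5 > Client F/tier2 4.
Fill Client V tier1 block (5 at 24) — 16 left.
Fill Client V tier2 block (3 at 23) — 13 left.
Fill Client U tier1 block (4 at 19) — 9 left.
Client E/tier1 (17): +9 — 0 left.
Total = 24×5 + 23×3 + 19×4 + 17×9 = 418.

418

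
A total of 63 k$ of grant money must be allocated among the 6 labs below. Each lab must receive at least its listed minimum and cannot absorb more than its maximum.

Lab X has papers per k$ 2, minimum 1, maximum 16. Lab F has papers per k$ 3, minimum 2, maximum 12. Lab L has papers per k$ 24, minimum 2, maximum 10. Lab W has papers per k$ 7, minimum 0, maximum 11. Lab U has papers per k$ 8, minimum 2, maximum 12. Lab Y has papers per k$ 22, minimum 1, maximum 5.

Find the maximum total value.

585

Meeting every minimum uses 1+2+2+0+2+1 = 8 k$, leaving 55.
Highest papers per k$ first: Lab L 24 > Lab Y 22 > Lab U 8 > Lab W 7 > Lab F 3 > Lab X 2.
Give Lab L 8 more to hit its cap of 10 ; 47 left.
Lab Y takes 4 more to reach its cap of 5 ; 43 left.
Lab U: +10 to 12 (cap) ; 33 left.
Give Lab W 11 more to hit its cap of 11 ; 22 left.
Give Lab F 10 more to hit its cap of 12 ; 12 left.
Lab X has room for 15 more but only 12 remain, so it gets 13.
Total = 2×13 + 3×12 + 24×10 + 7×11 + 8×12 + 22×5 = 585.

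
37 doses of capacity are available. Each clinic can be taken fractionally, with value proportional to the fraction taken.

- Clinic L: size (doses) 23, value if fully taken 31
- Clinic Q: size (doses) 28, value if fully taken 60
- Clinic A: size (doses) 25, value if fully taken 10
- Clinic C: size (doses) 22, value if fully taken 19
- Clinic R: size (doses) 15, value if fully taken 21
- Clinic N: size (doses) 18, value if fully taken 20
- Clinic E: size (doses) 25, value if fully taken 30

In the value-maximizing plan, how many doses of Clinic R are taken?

9

Sort by value density: Clinic Q 60/28≈2.14, Clinic R 21/15≈1.4, Clinic L 31/23≈1.35, Clinic E 30/25≈1.2, Clinic N 20/18≈1.11, Clinic C 19/22≈0.864, Clinic A 10/25≈0.4.
Take all of Clinic Q (28 doses, value 60) ; 9 doses left.
9 doses left: a 9/15 share of Clinic R gives 21×9/15 = 12.6.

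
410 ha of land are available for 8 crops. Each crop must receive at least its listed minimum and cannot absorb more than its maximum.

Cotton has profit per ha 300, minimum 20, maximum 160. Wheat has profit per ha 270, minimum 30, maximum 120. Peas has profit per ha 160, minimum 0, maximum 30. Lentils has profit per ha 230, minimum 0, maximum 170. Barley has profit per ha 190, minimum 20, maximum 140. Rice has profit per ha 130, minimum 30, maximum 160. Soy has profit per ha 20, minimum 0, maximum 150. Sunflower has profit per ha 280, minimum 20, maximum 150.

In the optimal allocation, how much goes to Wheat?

Meeting every minimum uses 20+30+0+0+20+30+0+20 = 120 ha, leaving 290.
Highest profit per ha first: Cotton 300 > Sunflower 280 > Wheat 270 > Lentils 230 > Barley 190 > Peas 160 > Rice 130 > Soy 20.
Give Cotton 140 more to hit its cap of 160 — 150 left.
Give Sunflower 130 more to hit its cap of 150 — 20 left.
Wheat: +20 (room for 90) → 50. Pool exhausted.

50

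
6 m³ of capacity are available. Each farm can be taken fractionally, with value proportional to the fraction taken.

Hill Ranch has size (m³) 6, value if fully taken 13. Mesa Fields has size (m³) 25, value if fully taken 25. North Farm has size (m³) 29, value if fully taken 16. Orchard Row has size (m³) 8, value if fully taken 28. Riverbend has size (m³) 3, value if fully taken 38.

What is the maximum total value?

48.5

Rank by value-to-size ratio: Riverbend 38/3≈12.7, Orchard Row 28/8≈3.5, Hill Ranch 13/6≈2.17, Mesa Fields 25/25≈1, North Farm 16/29≈0.552.
Riverbend: take in full, 3 m³ for value 38 → 3 left.
Only 3 m³ remain; take 3/8 of Orchard Row for value 28×3/8 = 10.5.
Total value = 48.5.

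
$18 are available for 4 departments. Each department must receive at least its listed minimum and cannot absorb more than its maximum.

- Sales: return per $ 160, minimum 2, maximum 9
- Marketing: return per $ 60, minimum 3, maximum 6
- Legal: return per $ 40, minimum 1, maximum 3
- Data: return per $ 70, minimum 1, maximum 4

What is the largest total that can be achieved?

Meeting every minimum uses 2+3+1+1 = 7 $, leaving 11.
Rank by return per $: Sales 160 > Data 70 > Marketing 60 > Legal 40.
Give Sales 7 more to hit its cap of 9 ; 4 left.
Give Data 3 more to hit its cap of 4 ; 1 left.
Only 1 left; Marketing takes them to reach 4.
Total = 160×9 + 60×4 + 40×1 + 70×4 = 2000.

2000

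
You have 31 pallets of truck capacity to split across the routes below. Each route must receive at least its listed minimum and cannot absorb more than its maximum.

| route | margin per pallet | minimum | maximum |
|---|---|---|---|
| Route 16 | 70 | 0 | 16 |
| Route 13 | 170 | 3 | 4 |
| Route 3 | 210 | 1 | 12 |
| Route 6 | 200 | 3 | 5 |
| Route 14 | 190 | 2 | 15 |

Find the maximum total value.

Meeting every minimum uses 0+3+1+3+2 = 9 pallets, leaving 22.
Order the routes by margin per pallet: Route 3 210 > Route 6 200 > Route 14 190 > Route 13 170 > Route 16 70.
Route 3: +11 to 12 (cap) → 11 left.
Route 6: +2 to 5 (cap) → 9 left.
Route 14: +9 (room for 13) → 11. Pool exhausted.
Total = 170×3 + 210×12 + 200×5 + 190×11 = 6120.

6120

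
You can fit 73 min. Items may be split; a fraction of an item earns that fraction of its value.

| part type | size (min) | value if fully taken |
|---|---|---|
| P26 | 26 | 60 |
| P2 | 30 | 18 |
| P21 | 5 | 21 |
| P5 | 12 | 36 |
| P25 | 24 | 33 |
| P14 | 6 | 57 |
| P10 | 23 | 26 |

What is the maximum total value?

207

Sort by value density: P14 57/6≈9.5, P21 21/5≈4.2, P5 36/12≈3, P26 60/26≈2.31, P25 33/24≈1.38, P10 26/23≈1.13, P2 18/30≈0.6.
Take all of P14 (6 min, value 57) — 67 min left.
All 5 min of P21 fit (value 21) — 62 remain.
Take all of P5 (12 min, value 36) — 50 min left.
P26: take in full, 26 min for value 60 — 24 left.
All 24 min of P25 fit (value 33) — 0 remain.
Total value = 207.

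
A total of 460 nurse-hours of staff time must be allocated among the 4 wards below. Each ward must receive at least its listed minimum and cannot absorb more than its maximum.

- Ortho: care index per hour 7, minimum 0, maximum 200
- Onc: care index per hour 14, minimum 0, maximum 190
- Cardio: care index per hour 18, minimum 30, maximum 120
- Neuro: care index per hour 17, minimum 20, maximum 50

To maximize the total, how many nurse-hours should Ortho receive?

100

Meeting every minimum uses 0+0+30+20 = 50 nurse-hours, leaving 410.
Rank by care index per hour: Cardio 18 > Neuro 17 > Onc 14 > Ortho 7.
Give Cardio 90 more to hit its cap of 120 — 320 left.
Neuro takes 30 more to reach its cap of 50 — 290 left.
Onc takes 190 more to reach its cap of 190 — 100 left.
Ortho: +100 (room for 200) → 100. Pool exhausted.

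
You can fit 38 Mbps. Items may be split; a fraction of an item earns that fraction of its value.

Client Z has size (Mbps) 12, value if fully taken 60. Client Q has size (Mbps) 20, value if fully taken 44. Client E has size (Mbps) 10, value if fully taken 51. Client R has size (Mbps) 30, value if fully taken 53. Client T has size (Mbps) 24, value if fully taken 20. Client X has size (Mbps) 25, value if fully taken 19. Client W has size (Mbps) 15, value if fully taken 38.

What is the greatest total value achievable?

151.2

Sort by value density: Client E 51/10≈5.1, Client Z 60/12≈5, Client W 38/15≈2.53, Client Q 44/20≈2.2, Client R 53/30≈1.77, Client T 20/24≈0.833, Client X 19/25≈0.76.
Take all of Client E (10 Mbps, value 51) → 28 Mbps left.
All 12 Mbps of Client Z fit (value 60) → 16 remain.
Client W: take in full, 15 Mbps for value 38 → 1 left.
Fill the last 1 Mbps with part of Client Q: 1/20 of it earns 2.2.
Total value = 151.2.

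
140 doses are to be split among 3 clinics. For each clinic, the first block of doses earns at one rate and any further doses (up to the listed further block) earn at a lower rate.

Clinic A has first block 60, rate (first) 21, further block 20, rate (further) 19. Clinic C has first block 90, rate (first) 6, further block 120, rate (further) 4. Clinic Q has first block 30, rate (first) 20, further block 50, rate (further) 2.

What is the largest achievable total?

2420

Rank every tier by rate: Clinic A/first 21 > Clinic Q/first 20 > Clinic A/second 19 > Clinic C/first 6 > Clinic C/second 4 > Clinic Q/second 2.
Fill Clinic A first block (60 at 21) → 80 left.
Fill Clinic Q first block (30 at 20) → 50 left.
Fill Clinic A second block (20 at 19) → 30 left.
Clinic C first at 6: only 30 left, fill 30.
Total = 21×60 + 20×30 + 19×20 + 6×30 = 2420.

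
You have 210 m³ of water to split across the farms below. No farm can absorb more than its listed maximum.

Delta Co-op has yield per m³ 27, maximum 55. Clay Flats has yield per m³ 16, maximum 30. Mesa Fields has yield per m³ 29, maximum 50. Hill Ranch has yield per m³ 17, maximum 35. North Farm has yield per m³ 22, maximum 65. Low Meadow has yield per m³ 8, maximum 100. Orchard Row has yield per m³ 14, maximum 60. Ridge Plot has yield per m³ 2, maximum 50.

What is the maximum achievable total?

5040

Order the farms by yield per m³: Mesa Fields 29 > Delta Co-op 27 > North Farm 22 > Hill Ranch 17 > Clay Flats 16 > Orchard Row 14 > Low Meadow 8 > Ridge Plot 2.
Give Mesa Fields 50 to hit its cap of 50 — 160 left.
Delta Co-op: +55 to 55 (cap) — 105 left.
North Farm: +65 to 65 (cap) — 40 left.
Hill Ranch: +35 to 35 (cap) — 5 left.
Only 5 left; Clay Flats takes them to reach 5.
Total = 27×55 + 16×5 + 29×50 + 17×35 + 22×65 = 5040.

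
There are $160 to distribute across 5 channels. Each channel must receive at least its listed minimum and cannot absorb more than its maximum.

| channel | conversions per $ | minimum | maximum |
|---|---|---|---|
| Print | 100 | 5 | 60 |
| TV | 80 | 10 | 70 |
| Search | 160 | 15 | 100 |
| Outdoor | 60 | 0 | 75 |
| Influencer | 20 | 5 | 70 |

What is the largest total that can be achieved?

21400

Meeting every minimum uses 5+10+15+0+5 = 35 $, leaving 125.
Highest conversions per $ first: Search 160 > Print 100 > TV 80 > Outdoor 60 > Influencer 20.
Search takes 85 more to reach its cap of 100 → 40 left.
Print: +40 (room for 55) → 45. Pool exhausted.
Total = 100×45 + 80×10 + 160×100 + 20×5 = 21400.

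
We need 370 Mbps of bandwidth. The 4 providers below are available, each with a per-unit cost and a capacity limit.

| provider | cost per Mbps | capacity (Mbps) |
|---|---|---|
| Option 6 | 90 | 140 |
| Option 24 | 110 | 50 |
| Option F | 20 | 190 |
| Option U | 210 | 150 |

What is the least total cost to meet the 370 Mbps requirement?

20800

Fill from the cheapest provider first.
Option F (20): use full 190 → 180 Mbps to go.
Option 6 at 90: take all 140 Mbps → 40 still needed.
Option 24 (110): take the remaining 40 → done.
Option U: unused.
Cost = 190×20 + 140×90 + 40×110 = 20800.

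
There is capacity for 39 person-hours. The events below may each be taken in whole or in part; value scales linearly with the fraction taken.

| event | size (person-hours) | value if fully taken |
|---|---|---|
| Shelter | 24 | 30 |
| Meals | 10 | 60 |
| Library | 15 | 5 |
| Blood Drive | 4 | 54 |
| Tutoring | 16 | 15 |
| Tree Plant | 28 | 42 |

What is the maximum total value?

151.5

Sort by value density: Blood Drive 54/4≈13.5, Meals 60/10≈6, Tree Plant 42/28≈1.5, Shelter 30/24≈1.25, Tutoring 15/16≈0.938, Library 5/15≈0.333.
Take all of Blood Drive (4 person-hours, value 54) → 35 person-hours left.
Meals: take in full, 10 person-hours for value 60 → 25 left.
25 person-hours left: a 25/28 share of Tree Plant gives 42×25/28 = 37.5.
Total value = 151.5.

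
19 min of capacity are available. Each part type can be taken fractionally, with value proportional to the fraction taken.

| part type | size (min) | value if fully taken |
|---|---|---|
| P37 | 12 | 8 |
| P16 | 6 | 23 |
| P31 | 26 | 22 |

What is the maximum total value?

Best value per unit of size first: P16 23/6≈3.83, P31 22/26≈0.846, P37 8/12≈0.667.
All 6 min of P16 fit (value 23) — 13 remain.
Only 13 min remain; take 13/26 of P31 for value 22×13/26 = 11.
Total value = 34.

34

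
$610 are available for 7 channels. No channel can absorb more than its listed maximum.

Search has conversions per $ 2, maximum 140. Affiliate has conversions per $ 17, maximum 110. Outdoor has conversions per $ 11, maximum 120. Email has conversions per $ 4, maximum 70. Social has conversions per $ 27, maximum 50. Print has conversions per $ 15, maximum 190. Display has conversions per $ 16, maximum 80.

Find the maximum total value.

8910

Highest conversions per $ first: Social 27 > Affiliate 17 > Display 16 > Print 15 > Outdoor 11 > Email 4 > Search 2.
Give Social 50 to hit its cap of 50 — 560 left.
Give Affiliate 110 to hit its cap of 110 — 450 left.
Display: +80 to 80 (cap) — 370 left.
Print: +190 to 190 (cap) — 180 left.
Outdoor takes 120 to reach its cap of 120 — 60 left.
Only 60 left; Email takes them to reach 60.
Total = 17×110 + 11×120 + 4×60 + 27×50 + 15×190 + 16×80 = 8910.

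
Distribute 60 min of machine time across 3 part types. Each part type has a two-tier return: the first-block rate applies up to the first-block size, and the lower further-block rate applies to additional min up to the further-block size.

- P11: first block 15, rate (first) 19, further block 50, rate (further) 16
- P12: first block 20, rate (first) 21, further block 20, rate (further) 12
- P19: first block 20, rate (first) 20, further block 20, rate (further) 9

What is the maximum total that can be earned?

Treat each block as its own option and order by rate: P12/tier1 21 > P19/tier1 20 > P11/tier1 19 > P11/tier2 16 > P12/tier2 12 > P19/tier2 9.
P12/tier1 (21): +20 → 40 left.
Fill P19 tier1 block (20 at 20) → 20 left.
P11/tier1 (19): +15 → 5 left.
5 remain; put them into P11 tier2 at 16.
Total = 21×20 + 20×20 + 19×15 + 16×5 = 1185.

1185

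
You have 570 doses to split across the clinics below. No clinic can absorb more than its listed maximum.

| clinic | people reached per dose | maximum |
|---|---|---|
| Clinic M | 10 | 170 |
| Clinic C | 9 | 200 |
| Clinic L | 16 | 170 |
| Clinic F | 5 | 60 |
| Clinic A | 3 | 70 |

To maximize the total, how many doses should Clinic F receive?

30

Highest people reached per dose first: Clinic L 16 > Clinic M 10 > Clinic C 9 > Clinic F 5 > Clinic A 3.
Clinic L: +170 to 170 (cap) — 400 left.
Give Clinic M 170 to hit its cap of 170 — 230 left.
Clinic C: +200 to 200 (cap) — 30 left.
Clinic F: +30 (room for 60) → 30. Pool exhausted.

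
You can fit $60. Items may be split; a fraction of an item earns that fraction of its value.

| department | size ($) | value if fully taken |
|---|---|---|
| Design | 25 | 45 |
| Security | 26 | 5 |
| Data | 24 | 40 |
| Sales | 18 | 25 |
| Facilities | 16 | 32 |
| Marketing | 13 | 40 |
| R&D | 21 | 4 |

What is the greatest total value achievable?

Sort by value density: Marketing 40/13≈3.08, Facilities 32/16≈2, Design 45/25≈1.8, Data 40/24≈1.67, Sales 25/18≈1.39, Security 5/26≈0.192, R&D 4/21≈0.19.
All 13 $ of Marketing fit (value 40) ; 47 remain.
Facilities: take in full, 16 $ for value 32 ; 31 left.
Design: take in full, 25 $ for value 45 ; 6 left.
6 $ left: a 6/24 share of Data gives 40×6/24 = 10.
Total value = 127.

127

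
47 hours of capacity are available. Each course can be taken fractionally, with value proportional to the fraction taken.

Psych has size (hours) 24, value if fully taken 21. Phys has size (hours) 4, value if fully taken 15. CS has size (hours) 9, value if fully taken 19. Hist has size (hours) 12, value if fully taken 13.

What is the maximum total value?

66.25

Best value per unit of size first: Phys 15/4≈3.75, CS 19/9≈2.11, Hist 13/12≈1.08, Psych 21/24≈0.875.
Take all of Phys (4 hours, value 15) — 43 hours left.
All 9 hours of CS fit (value 19) — 34 remain.
Take all of Hist (12 hours, value 13) — 22 hours left.
Fill the last 22 hours with part of Psych: 22/24 of it earns 19.25.
Total value = 66.25.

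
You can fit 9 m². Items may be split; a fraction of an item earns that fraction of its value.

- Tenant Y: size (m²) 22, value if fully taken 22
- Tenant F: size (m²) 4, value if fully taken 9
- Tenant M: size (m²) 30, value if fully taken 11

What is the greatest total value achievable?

Sort by value density: Tenant F 9/4≈2.25, Tenant Y 22/22≈1, Tenant M 11/30≈0.367.
All 4 m² of Tenant F fit (value 9) → 5 remain.
5 m² left: a 5/22 share of Tenant Y gives 22×5/22 = 5.
Total value = 14.

14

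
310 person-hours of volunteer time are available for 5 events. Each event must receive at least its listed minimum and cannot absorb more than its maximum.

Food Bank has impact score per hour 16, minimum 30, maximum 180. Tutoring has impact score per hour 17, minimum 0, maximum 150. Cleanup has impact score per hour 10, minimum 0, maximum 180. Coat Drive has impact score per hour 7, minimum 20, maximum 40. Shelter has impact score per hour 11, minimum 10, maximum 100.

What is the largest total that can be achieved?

Meeting every minimum uses 30+0+0+20+10 = 60 person-hours, leaving 250.
Rank by impact score per hour: Tutoring 17 > Food Bank 16 > Shelter 11 > Cleanup 10 > Coat Drive 7.
Tutoring: +150 to 150 (cap) → 100 left.
Food Bank has room for 150 more but only 100 remain, so it gets 130.
Total = 16×130 + 17×150 + 7×20 + 11×10 = 4880.

4880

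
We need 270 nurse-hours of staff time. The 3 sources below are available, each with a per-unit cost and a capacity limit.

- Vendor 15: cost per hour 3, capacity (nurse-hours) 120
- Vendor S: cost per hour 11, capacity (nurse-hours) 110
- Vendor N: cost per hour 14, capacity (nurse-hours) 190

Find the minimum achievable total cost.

Use sources in increasing cost order.
Vendor 15 at 3: take all 120 nurse-hours ; 150 still needed.
Vendor S at 11: take all 110 nurse-hours ; 40 still needed.
Take 40 from Vendor N at 14 to finish.
Cost = 120×3 + 110×11 + 40×14 = 2130.

2130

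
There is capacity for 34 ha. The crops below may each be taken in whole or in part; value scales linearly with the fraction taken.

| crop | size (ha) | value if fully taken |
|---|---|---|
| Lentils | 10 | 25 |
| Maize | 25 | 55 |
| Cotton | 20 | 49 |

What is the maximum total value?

82.8

Sort by value density: Lentils 25/10≈2.5, Cotton 49/20≈2.45, Maize 55/25≈2.2.
Lentils: take in full, 10 ha for value 25 — 24 left.
All 20 ha of Cotton fit (value 49) — 4 remain.
Only 4 ha remain; take 4/25 of Maize for value 55×4/25 = 8.8.
Total value = 82.8.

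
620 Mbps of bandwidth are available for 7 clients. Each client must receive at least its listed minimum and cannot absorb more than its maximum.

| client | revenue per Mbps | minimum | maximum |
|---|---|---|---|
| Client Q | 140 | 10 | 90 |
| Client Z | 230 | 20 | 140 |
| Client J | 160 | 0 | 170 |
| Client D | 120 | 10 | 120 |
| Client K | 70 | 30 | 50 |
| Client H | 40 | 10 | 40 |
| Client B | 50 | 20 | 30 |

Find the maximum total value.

Meeting every minimum uses 10+20+0+10+30+10+20 = 100 Mbps, leaving 520.
Order the clients by revenue per Mbps: Client Z 230 > Client J 160 > Client Q 140 > Client D 120 > Client K 70 > Client B 50 > Client H 40.
Client Z takes 120 more to reach its cap of 140 — 400 left.
Give Client J 170 more to hit its cap of 170 — 230 left.
Client Q: +80 to 90 (cap) — 150 left.
Give Client D 110 more to hit its cap of 120 — 40 left.
Client K: +20 to 50 (cap) — 20 left.
Client B: +10 to 30 (cap) — 10 left.
Only 10 left; Client H takes them to reach 20.
Total = 140×90 + 230×140 + 160×170 + 120×120 + 70×50 + 40×20 + 50×30 = 92200.

92200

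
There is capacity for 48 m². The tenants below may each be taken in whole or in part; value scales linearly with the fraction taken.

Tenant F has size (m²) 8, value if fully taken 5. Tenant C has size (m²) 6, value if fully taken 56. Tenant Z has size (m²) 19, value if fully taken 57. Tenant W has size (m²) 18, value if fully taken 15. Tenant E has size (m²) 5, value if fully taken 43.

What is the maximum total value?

Best value per unit of size first: Tenant C 56/6≈9.33, Tenant E 43/5≈8.6, Tenant Z 57/19≈3, Tenant W 15/18≈0.833, Tenant F 5/8≈0.625.
Tenant C: take in full, 6 m² for value 56 → 42 left.
Tenant E: take in full, 5 m² for value 43 → 37 left.
Tenant Z: take in full, 19 m² for value 57 → 18 left.
Take all of Tenant W (18 m², value 15) → 0 m² left.
Total value = 171.

171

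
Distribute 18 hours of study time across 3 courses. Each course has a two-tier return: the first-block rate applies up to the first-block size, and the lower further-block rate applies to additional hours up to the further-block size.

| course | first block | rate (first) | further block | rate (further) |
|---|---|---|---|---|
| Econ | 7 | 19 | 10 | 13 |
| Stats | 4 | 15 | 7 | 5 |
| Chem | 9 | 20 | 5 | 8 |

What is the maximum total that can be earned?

Treat each block as its own option and order by rate: Chem/first 20 > Econ/first 19 > Stats/first 15 > Econ/second 13 > Chem/second 8 > Stats/second 5.
Chem/first (20): +9 → 9 left.
Econ/first (19): +7 → 2 left.
Stats first at 15: only 2 left, fill 2.
Total = 20×9 + 19×7 + 15×2 = 343.

343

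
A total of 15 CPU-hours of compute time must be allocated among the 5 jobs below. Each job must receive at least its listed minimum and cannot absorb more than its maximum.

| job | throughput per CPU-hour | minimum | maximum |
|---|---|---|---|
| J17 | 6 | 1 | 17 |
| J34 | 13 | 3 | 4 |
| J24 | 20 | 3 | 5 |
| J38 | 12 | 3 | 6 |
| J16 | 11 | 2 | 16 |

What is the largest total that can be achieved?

216

Meeting every minimum uses 1+3+3+3+2 = 12 CPU-hours, leaving 3.
Rank by throughput per CPU-hour: J24 20 > J34 13 > J38 12 > J16 11 > J17 6.
J24: +2 to 5 (cap) — 1 left.
Give J34 1 more to hit its cap of 4 — 0 left.
Total = 6×1 + 13×4 + 20×5 + 12×3 + 11×2 = 216.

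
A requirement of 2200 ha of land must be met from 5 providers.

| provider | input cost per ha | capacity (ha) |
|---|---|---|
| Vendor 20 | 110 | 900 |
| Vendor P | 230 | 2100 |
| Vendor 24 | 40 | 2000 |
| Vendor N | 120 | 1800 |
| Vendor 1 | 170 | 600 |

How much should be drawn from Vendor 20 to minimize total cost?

200

Fill from the cheapest provider first.
Vendor 24 at 40: take all 2000 ha → 200 still needed.
Vendor 20 (110): take the remaining 200 → done.
Vendor N, Vendor 1, Vendor P: unused.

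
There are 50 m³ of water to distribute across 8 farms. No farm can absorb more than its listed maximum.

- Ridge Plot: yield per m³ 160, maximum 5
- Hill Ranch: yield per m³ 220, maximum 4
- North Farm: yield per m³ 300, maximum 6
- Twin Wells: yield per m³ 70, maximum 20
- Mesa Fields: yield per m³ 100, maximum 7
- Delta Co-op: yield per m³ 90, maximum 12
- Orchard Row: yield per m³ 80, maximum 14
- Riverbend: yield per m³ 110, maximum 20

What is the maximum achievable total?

7100

Rank by yield per m³: North Farm 300 > Hill Ranch 220 > Ridge Plot 160 > Riverbend 110 > Mesa Fields 100 > Delta Co-op 90 > Orchard Row 80 > Twin Wells 70.
North Farm takes 6 to reach its cap of 6 ; 44 left.
Give Hill Ranch 4 to hit its cap of 4 ; 40 left.
Ridge Plot: +5 to 5 (cap) ; 35 left.
Riverbend: +20 to 20 (cap) ; 15 left.
Mesa Fields: +7 to 7 (cap) ; 8 left.
Delta Co-op: +8 (room for 12) → 8. Pool exhausted.
Total = 160×5 + 220×4 + 300×6 + 100×7 + 90×8 + 110×20 = 7100.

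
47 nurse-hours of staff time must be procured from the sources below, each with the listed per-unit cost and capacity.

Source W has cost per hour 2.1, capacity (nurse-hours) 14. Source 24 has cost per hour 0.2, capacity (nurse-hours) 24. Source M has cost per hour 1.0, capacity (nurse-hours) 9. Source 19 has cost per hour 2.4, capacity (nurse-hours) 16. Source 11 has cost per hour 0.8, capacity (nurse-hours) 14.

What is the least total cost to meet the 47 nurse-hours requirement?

25

Fill from the cheapest source first.
Source 24 at 0.2: take all 24 nurse-hours → 23 still needed.
Take 14 from Source 11 at 0.8 → need 9 more.
Source M at 1.0: take all 9 nurse-hours → 0 still needed.
Source W, Source 19: unused.
Cost = 24×0.2 + 14×0.8 + 9×1.0 = 25.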